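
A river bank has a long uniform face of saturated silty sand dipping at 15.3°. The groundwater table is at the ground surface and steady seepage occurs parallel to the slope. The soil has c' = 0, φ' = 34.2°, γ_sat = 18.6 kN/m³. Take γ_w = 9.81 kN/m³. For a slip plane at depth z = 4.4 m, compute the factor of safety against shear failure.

FS = 1.17

With seepage parallel to the slope and the water table at the surface, the effective normal stress on the slip plane uses the buoyant unit weight γ' = γ_sat − γ_w while the driving shear stress uses γ_sat:
FS = [c' + γ' z cos²β tanφ'] / [γ_sat z sinβ cosβ]
(For c' = 0 this reduces to FS = (γ'/γ_sat)·tanφ'/tanβ.)
γ' = 18.6 − 9.81 = 8.79 kN/m³
Numerator = 0.0 + 8.79·4.4·cos²15.3°·tan34.2° = 0.0 + 8.79·4.4·0.9304·0.6796 = 24.454 kPa
Denominator = 18.6·4.4·sin15.3°·cos15.3° = 18.6·4.4·0.2639·0.9646 = 20.830 kPa
FS = 24.454 / 20.830 = 1.174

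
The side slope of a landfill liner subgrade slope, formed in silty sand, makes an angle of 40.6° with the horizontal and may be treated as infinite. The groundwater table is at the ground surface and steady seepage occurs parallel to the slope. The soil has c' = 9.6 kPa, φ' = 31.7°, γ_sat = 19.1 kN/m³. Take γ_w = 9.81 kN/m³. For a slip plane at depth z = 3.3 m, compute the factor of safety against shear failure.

With seepage parallel to the slope and the water table at the surface, the effective normal stress on the slip plane uses the buoyant unit weight γ' = γ_sat − γ_w while the driving shear stress uses γ_sat:
FS = [c' + γ' z cos²β tanφ'] / [γ_sat z sinβ cosβ]
γ' = 19.1 − 9.81 = 9.29 kN/m³
Numerator = 9.6 + 9.29·3.3·cos²40.6°·tan31.7° = 9.6 + 9.29·3.3·0.5765·0.6176 = 20.515 kPa
Denominator = 19.1·3.3·sin40.6°·cos40.6° = 19.1·3.3·0.6508·0.7593 = 31.144 kPa
FS = 20.515 / 31.144 = 0.659

FS = 0.66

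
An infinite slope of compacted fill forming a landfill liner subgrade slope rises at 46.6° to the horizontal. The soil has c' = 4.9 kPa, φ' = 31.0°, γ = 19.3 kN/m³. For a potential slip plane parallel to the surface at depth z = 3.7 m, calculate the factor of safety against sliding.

FS = 0.71

For an infinite slope with a slip plane parallel to the surface (no pore pressure): FS = [c' + γz cos²β tanφ'] / [γz sinβ cosβ].
γz = 19.3·3.7 = 71.41 kN/m²
Numerator = 4.9 + 71.41·cos²46.6°·tan31.0° = 4.9 + 71.41·0.4721·0.6009 = 25.156 kPa
Denominator = 71.41·sin46.6°·cos46.6° = 71.41·0.7266·0.6871 = 35.649 kPa
FS = 25.156 / 35.649 = 0.706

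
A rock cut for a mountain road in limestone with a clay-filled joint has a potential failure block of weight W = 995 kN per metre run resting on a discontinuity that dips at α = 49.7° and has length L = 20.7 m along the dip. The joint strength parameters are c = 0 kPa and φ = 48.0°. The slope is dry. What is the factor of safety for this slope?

FS = 0.94

Resolving the block weight along and normal to the plane and applying the Mohr–Coulomb strength on the joint:
N' = W cosα = 995·cos49.7° = 643.6 kN/m
Driving force T = W sinα = 995·sin49.7° = 758.9 kN/m
Resisting force R = c·L + N'·tanφ = 0·20.7 + 643.6·tan48.0° = 0.0 + 714.7 = 714.7 kN/m
FS = R / T = 714.7 / 758.9 = 0.942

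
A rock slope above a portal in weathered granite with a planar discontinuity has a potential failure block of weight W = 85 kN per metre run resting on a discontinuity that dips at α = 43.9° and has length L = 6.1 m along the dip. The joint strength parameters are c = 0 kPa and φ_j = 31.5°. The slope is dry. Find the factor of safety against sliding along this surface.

FS = 0.64

Resolving the block weight along and normal to the plane and applying the Mohr–Coulomb strength on the joint:
N' = W cosα = 85·cos43.9° = 61.2 kN/m
Driving force T = W sinα = 85·sin43.9° = 58.9 kN/m
Resisting force R = c·L + N'·tanφ_j = 0·6.1 + 61.2·tan31.5° = 0.0 + 37.5 = 37.5 kN/m
FS = R / T = 37.5 / 58.9 = 0.637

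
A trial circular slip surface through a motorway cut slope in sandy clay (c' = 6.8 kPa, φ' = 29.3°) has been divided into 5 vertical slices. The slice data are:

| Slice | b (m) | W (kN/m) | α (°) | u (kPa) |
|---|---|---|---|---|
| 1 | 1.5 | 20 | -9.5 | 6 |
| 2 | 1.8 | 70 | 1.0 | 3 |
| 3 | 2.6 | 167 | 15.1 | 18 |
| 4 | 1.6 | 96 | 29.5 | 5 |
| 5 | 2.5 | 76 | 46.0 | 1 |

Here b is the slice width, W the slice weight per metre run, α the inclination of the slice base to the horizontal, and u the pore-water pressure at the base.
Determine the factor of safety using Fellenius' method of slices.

FS = 1.76

Ordinary method of slices: FS = Σ[c'·Δl_i + (W_i cosα_i − u_i·Δl_i)·tanφ'] / Σ W_i sinα_i, with Δl_i = b_i / cosα_i.
Slice 1: Δl = 1.5/cos(-9.5°) = 1.521 m; N'_1 = 20·cos(-9.5°) − 6·1.521 = 10.6; c'Δl = 10.34; W sinα = -3.3
Slice 2: Δl = 1.8/cos1.0° = 1.800 m; N'_2 = 70·cos1.0° − 3·1.800 = 64.6; c'Δl = 12.24; W sinα = 1.2
Slice 3: Δl = 2.6/cos15.1° = 2.693 m; N'_3 = 167·cos15.1° − 18·2.693 = 112.8; c'Δl = 18.31; W sinα = 43.5
Slice 4: Δl = 1.6/cos29.5° = 1.838 m; N'_4 = 96·cos29.5° − 5·1.838 = 74.4; c'Δl = 12.50; W sinα = 47.3
Slice 5: Δl = 2.5/cos46.0° = 3.599 m; N'_5 = 76·cos46.0° − 1·3.599 = 49.2; c'Δl = 24.47; W sinα = 54.7
Σc'Δl = 77.9 kN/m; ΣN' = 311.5 kN/m; ΣW sinα = 143.4 kN/m
Resisting = 77.9 + 311.5·tan29.3° = 77.9 + 174.8 = 252.7 kN/m
FS = 252.7 / 143.4 = 1.762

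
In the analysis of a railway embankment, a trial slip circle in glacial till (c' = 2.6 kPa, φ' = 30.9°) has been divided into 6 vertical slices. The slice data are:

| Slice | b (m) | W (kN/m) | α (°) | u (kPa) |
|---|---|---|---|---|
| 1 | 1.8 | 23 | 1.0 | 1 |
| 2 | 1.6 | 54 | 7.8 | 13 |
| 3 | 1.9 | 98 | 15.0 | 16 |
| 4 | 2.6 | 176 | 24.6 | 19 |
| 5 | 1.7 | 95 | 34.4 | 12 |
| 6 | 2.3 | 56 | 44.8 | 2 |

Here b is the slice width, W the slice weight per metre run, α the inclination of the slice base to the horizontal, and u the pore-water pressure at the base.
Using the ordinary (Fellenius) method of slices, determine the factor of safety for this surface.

Ordinary method of slices: FS = Σ[c'·Δl_i + (W_i cosα_i − u_i·Δl_i)·tanφ'] / Σ W_i sinα_i, with Δl_i = b_i / cosα_i.
Slice 1: Δl = 1.8/cos1.0° = 1.800 m; N'_1 = 23·cos1.0° − 1·1.800 = 21.2; c'Δl = 4.68; W sinα = 0.4
Slice 2: Δl = 1.6/cos7.8° = 1.615 m; N'_2 = 54·cos7.8° − 13·1.615 = 32.5; c'Δl = 4.20; W sinα = 7.3
Slice 3: Δl = 1.9/cos15.0° = 1.967 m; N'_3 = 98·cos15.0° − 16·1.967 = 63.2; c'Δl = 5.11; W sinα = 25.4
Slice 4: Δl = 2.6/cos24.6° = 2.860 m; N'_4 = 176·cos24.6° − 19·2.860 = 105.7; c'Δl = 7.43; W sinα = 73.3
Slice 5: Δl = 1.7/cos34.4° = 2.060 m; N'_5 = 95·cos34.4° − 12·2.060 = 53.7; c'Δl = 5.36; W sinα = 53.7
Slice 6: Δl = 2.3/cos44.8° = 3.241 m; N'_6 = 56·cos44.8° − 2·3.241 = 33.3; c'Δl = 8.43; W sinα = 39.5
Σc'Δl = 35.2 kN/m; ΣN' = 309.5 kN/m; ΣW sinα = 199.5 kN/m
Resisting = 35.2 + 309.5·tan30.9° = 35.2 + 185.2 = 220.4 kN/m
FS = 220.4 / 199.5 = 1.105

FS = 1.11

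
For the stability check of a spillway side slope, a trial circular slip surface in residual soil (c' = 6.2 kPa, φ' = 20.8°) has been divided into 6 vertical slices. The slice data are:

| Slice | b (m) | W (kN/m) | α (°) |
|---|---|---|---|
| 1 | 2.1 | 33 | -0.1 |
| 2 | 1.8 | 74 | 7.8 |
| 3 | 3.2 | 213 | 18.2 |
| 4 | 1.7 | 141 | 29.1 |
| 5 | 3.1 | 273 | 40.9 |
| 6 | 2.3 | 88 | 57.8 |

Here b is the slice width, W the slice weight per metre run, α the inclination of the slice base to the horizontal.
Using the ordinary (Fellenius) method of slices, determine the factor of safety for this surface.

FS = 0.93

Ordinary method of slices: FS = Σ[c'·Δl_i + (W_i cosα_i)·tanφ'] / Σ W_i sinα_i, with Δl_i = b_i / cosα_i.
Slice 1: Δl = 2.1/cos(-0.1°) = 2.100 m; N'_1 = 33·cos(-0.1°) = 33.0; c'Δl = 13.02; W sinα = -0.1
Slice 2: Δl = 1.8/cos7.8° = 1.817 m; N'_2 = 74·cos7.8° = 73.3; c'Δl = 11.26; W sinα = 10.0
Slice 3: Δl = 3.2/cos18.2° = 3.369 m; N'_3 = 213·cos18.2° = 202.3; c'Δl = 20.88; W sinα = 66.5
Slice 4: Δl = 1.7/cos29.1° = 1.946 m; N'_4 = 141·cos29.1° = 123.2; c'Δl = 12.06; W sinα = 68.6
Slice 5: Δl = 3.1/cos40.9° = 4.101 m; N'_5 = 273·cos40.9° = 206.3; c'Δl = 25.43; W sinα = 178.7
Slice 6: Δl = 2.3/cos57.8° = 4.316 m; N'_6 = 88·cos57.8° = 46.9; c'Δl = 26.76; W sinα = 74.5
Σc'Δl = 109.4 kN/m; ΣN' = 685.1 kN/m; ΣW sinα = 398.3 kN/m
Resisting = 109.4 + 685.1·tan20.8° = 109.4 + 260.2 = 369.7 kN/m
FS = 369.7 / 398.3 = 0.928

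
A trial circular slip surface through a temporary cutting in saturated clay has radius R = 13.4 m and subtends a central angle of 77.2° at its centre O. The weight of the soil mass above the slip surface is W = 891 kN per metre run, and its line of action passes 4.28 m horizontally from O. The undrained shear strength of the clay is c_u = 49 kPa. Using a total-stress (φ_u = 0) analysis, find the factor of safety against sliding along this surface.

Taking moments about the centre O, the resisting moment is provided by the undrained shear strength acting along the arc:
Arc length L_a = R·θ = 13.4·(77.2°·π/180) = 13.4·1.3474 = 18.06 m
M_R = c_u·L_a·R = 49·18.06·13.4 = 11855.0 kN·m/m
M_D = W·d = 891·4.28 = 3813.5 kN·m/m
FS = M_R / M_D = 11855.0 / 3813.5 = 3.109

FS = 3.11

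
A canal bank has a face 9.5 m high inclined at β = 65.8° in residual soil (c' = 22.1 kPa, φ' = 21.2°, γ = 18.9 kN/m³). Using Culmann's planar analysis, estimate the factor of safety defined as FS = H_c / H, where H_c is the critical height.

FS = 1.45

H_c = (4c'/γ) · sinβ cosφ' / [1 − cos(β − φ')]
    = (4·22.1/18.9) · sin65.8°·cos21.2° / [1 − cos44.6°]
    = 4.677 · 0.8504 / 0.2880 = 13.81 m
FS = H_c / H = 13.81 / 9.5 = 1.454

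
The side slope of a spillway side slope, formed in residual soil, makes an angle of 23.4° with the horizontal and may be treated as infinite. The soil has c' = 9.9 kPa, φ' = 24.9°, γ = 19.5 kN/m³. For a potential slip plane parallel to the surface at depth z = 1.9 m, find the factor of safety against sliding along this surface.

For an infinite slope with a slip plane parallel to the surface (no pore pressure): FS = [c' + γz cos²β tanφ'] / [γz sinβ cosβ].
γz = 19.5·1.9 = 37.05 kN/m²
Numerator = 9.9 + 37.05·cos²23.4°·tan24.9° = 9.9 + 37.05·0.8423·0.4642 = 24.385 kPa
Denominator = 37.05·sin23.4°·cos23.4° = 37.05·0.3971·0.9178 = 13.504 kPa
FS = 24.385 / 13.504 = 1.806

FS = 1.81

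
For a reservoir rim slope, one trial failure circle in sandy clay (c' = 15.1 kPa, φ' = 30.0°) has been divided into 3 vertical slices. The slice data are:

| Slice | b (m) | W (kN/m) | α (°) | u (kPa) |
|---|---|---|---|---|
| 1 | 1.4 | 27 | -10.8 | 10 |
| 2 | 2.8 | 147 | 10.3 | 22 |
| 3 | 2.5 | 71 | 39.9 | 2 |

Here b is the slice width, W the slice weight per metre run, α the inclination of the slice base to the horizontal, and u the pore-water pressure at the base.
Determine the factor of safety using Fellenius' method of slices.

Ordinary method of slices: FS = Σ[c'·Δl_i + (W_i cosα_i − u_i·Δl_i)·tanφ'] / Σ W_i sinα_i, with Δl_i = b_i / cosα_i.
Slice 1: Δl = 1.4/cos(-10.8°) = 1.425 m; N'_1 = 27·cos(-10.8°) − 10·1.425 = 12.3; c'Δl = 21.52; W sinα = -5.1
Slice 2: Δl = 2.8/cos10.3° = 2.846 m; N'_2 = 147·cos10.3° − 22·2.846 = 82.0; c'Δl = 42.97; W sinα = 26.3
Slice 3: Δl = 2.5/cos39.9° = 3.259 m; N'_3 = 71·cos39.9° − 2·3.259 = 48.0; c'Δl = 49.21; W sinα = 45.5
Σc'Δl = 113.7 kN/m; ΣN' = 142.2 kN/m; ΣW sinα = 66.8 kN/m
Resisting = 113.7 + 142.2·tan30.0° = 113.7 + 82.1 = 195.8 kN/m
FS = 195.8 / 66.8 = 2.933

FS = 2.93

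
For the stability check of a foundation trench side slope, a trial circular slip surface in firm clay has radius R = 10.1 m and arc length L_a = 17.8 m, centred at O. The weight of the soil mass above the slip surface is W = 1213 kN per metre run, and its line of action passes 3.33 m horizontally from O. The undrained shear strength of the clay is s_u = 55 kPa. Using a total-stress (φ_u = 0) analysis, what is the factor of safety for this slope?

Taking moments about the centre O, the resisting moment is provided by the undrained shear strength acting along the arc:
M_R = s_u·L_a·R = 55·17.80·10.1 = 9887.9 kN·m/m
M_D = W·d = 1213·3.33 = 4039.3 kN·m/m
FS = M_R / M_D = 9887.9 / 4039.3 = 2.448

FS = 2.45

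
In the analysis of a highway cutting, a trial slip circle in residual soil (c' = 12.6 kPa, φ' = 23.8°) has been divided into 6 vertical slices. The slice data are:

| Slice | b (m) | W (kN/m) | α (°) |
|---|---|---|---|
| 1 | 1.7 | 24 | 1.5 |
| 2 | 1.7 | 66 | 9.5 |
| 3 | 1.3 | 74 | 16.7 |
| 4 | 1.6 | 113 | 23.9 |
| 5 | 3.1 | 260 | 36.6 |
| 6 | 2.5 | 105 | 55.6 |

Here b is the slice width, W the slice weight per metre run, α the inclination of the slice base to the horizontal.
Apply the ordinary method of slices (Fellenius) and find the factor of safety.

FS = 1.31

Ordinary method of slices: FS = Σ[c'·Δl_i + (W_i cosα_i)·tanφ'] / Σ W_i sinα_i, with Δl_i = b_i / cosα_i.
Slice 1: Δl = 1.7/cos1.5° = 1.701 m; N'_1 = 24·cos1.5° = 24.0; c'Δl = 21.43; W sinα = 0.6
Slice 2: Δl = 1.7/cos9.5° = 1.724 m; N'_2 = 66·cos9.5° = 65.1; c'Δl = 21.72; W sinα = 10.9
Slice 3: Δl = 1.3/cos16.7° = 1.357 m; N'_3 = 74·cos16.7° = 70.9; c'Δl = 17.10; W sinα = 21.3
Slice 4: Δl = 1.6/cos23.9° = 1.750 m; N'_4 = 113·cos23.9° = 103.3; c'Δl = 22.05; W sinα = 45.8
Slice 5: Δl = 3.1/cos36.6° = 3.861 m; N'_5 = 260·cos36.6° = 208.7; c'Δl = 48.65; W sinα = 155.0
Slice 6: Δl = 2.5/cos55.6° = 4.425 m; N'_6 = 105·cos55.6° = 59.3; c'Δl = 55.76; W sinα = 86.6
Σc'Δl = 186.7 kN/m; ΣN' = 531.3 kN/m; ΣW sinα = 320.2 kN/m
Resisting = 186.7 + 531.3·tan23.8° = 186.7 + 234.3 = 421.1 kN/m
FS = 421.1 / 320.2 = 1.315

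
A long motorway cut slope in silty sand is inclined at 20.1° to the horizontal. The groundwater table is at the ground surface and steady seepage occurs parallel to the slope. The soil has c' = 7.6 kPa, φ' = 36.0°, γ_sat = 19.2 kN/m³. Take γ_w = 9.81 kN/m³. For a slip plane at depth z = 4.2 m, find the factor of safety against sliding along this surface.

With seepage parallel to the slope and the water table at the surface, the effective normal stress on the slip plane uses the buoyant unit weight γ' = γ_sat − γ_w while the driving shear stress uses γ_sat:
FS = [c' + γ' z cos²β tanφ'] / [γ_sat z sinβ cosβ]
γ' = 19.2 − 9.81 = 9.39 kN/m³
Numerator = 7.6 + 9.39·4.2·cos²20.1°·tan36.0° = 7.6 + 9.39·4.2·0.8819·0.7265 = 32.869 kPa
Denominator = 19.2·4.2·sin20.1°·cos20.1° = 19.2·4.2·0.3437·0.9391 = 26.025 kPa
FS = 32.869 / 26.025 = 1.263

FS = 1.26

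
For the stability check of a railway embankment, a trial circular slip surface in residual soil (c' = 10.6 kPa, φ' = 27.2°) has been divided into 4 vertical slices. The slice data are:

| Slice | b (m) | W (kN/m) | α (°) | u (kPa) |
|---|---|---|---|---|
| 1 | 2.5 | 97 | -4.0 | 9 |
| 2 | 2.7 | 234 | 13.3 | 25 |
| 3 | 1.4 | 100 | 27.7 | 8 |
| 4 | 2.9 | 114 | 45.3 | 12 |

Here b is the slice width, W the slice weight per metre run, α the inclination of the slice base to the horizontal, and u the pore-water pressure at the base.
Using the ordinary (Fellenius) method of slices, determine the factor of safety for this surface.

FS = 1.67

Ordinary method of slices: FS = Σ[c'·Δl_i + (W_i cosα_i − u_i·Δl_i)·tanφ'] / Σ W_i sinα_i, with Δl_i = b_i / cosα_i.
Slice 1: Δl = 2.5/cos(-4.0°) = 2.506 m; N'_1 = 97·cos(-4.0°) − 9·2.506 = 74.2; c'Δl = 26.56; W sinα = -6.8
Slice 2: Δl = 2.7/cos13.3° = 2.774 m; N'_2 = 234·cos13.3° − 25·2.774 = 158.4; c'Δl = 29.41; W sinα = 53.8
Slice 3: Δl = 1.4/cos27.7° = 1.581 m; N'_3 = 100·cos27.7° − 8·1.581 = 75.9; c'Δl = 16.76; W sinα = 46.5
Slice 4: Δl = 2.9/cos45.3° = 4.123 m; N'_4 = 114·cos45.3° − 12·4.123 = 30.7; c'Δl = 43.70; W sinα = 81.0
Σc'Δl = 116.4 kN/m; ΣN' = 339.2 kN/m; ΣW sinα = 174.6 kN/m
Resisting = 116.4 + 339.2·tan27.2° = 116.4 + 174.3 = 290.7 kN/m
FS = 290.7 / 174.6 = 1.665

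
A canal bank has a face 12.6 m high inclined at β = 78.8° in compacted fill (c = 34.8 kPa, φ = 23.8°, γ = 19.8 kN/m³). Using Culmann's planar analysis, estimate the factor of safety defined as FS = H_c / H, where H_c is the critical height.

FS = 1.17

H_c = (4c/γ) · sinβ cosφ / [1 − cos(β − φ)]
    = (4·34.8/19.8) · sin78.8°·cos23.8° / [1 − cos55.0°]
    = 7.030 · 0.8975 / 0.4264 = 14.80 m
FS = H_c / H = 14.80 / 12.6 = 1.174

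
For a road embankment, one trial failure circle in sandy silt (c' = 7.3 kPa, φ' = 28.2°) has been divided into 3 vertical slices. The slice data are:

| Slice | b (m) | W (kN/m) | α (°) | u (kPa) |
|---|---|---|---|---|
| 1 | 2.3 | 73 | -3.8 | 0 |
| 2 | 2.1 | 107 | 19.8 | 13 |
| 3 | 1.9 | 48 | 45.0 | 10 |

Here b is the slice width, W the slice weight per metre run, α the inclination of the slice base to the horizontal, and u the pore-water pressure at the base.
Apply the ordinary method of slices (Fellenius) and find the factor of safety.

FS = 2.05

Ordinary method of slices: FS = Σ[c'·Δl_i + (W_i cosα_i − u_i·Δl_i)·tanφ'] / Σ W_i sinα_i, with Δl_i = b_i / cosα_i.
Slice 1: Δl = 2.3/cos(-3.8°) = 2.305 m; N'_1 = 73·cos(-3.8°) − 0·2.305 = 72.8; c'Δl = 16.83; W sinα = -4.8
Slice 2: Δl = 2.1/cos19.8° = 2.232 m; N'_2 = 107·cos19.8° − 13·2.232 = 71.7; c'Δl = 16.29; W sinα = 36.2
Slice 3: Δl = 1.9/cos45.0° = 2.687 m; N'_3 = 48·cos45.0° − 10·2.687 = 7.1; c'Δl = 19.62; W sinα = 33.9
Σc'Δl = 52.7 kN/m; ΣN' = 151.6 kN/m; ΣW sinα = 65.3 kN/m
Resisting = 52.7 + 151.6·tan28.2° = 52.7 + 81.3 = 134.0 kN/m
FS = 134.0 / 65.3 = 2.051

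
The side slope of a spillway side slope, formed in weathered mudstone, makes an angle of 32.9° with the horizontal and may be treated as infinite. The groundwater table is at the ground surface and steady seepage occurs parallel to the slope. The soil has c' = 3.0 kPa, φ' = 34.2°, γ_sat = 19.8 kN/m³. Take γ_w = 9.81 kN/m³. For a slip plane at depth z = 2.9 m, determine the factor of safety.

FS = 0.64

With seepage parallel to the slope and the water table at the surface, the effective normal stress on the slip plane uses the buoyant unit weight γ' = γ_sat − γ_w while the driving shear stress uses γ_sat:
FS = [c' + γ' z cos²β tanφ'] / [γ_sat z sinβ cosβ]
γ' = 19.8 − 9.81 = 9.99 kN/m³
Numerator = 3.0 + 9.99·2.9·cos²32.9°·tan34.2° = 3.0 + 9.99·2.9·0.7050·0.6796 = 16.880 kPa
Denominator = 19.8·2.9·sin32.9°·cos32.9° = 19.8·2.9·0.5432·0.8396 = 26.187 kPa
FS = 16.880 / 26.187 = 0.645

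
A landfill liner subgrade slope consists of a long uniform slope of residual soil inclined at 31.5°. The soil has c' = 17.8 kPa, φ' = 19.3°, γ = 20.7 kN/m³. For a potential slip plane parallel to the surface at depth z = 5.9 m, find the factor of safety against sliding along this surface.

For an infinite slope with a slip plane parallel to the surface (no pore pressure): FS = [c' + γz cos²β tanφ'] / [γz sinβ cosβ].
γz = 20.7·5.9 = 122.13 kN/m²
Numerator = 17.8 + 122.13·cos²31.5°·tan19.3° = 17.8 + 122.13·0.7270·0.3502 = 48.893 kPa
Denominator = 122.13·sin31.5°·cos31.5° = 122.13·0.5225·0.8526 = 54.409 kPa
FS = 48.893 / 54.409 = 0.899

FS = 0.90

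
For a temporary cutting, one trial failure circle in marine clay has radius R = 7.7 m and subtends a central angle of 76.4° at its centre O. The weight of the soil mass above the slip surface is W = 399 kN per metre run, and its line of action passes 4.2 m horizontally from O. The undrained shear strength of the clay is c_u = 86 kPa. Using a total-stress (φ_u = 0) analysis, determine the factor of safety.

FS = 4.06

Taking moments about the centre O, the resisting moment is provided by the undrained shear strength acting along the arc:
Arc length L_a = R·θ = 7.7·(76.4°·π/180) = 7.7·1.3334 = 10.27 m
M_R = c_u·L_a·R = 86·10.27·7.7 = 6799.1 kN·m/m
M_D = W·d = 399·4.2 = 1675.8 kN·m/m
FS = M_R / M_D = 6799.1 / 1675.8 = 4.057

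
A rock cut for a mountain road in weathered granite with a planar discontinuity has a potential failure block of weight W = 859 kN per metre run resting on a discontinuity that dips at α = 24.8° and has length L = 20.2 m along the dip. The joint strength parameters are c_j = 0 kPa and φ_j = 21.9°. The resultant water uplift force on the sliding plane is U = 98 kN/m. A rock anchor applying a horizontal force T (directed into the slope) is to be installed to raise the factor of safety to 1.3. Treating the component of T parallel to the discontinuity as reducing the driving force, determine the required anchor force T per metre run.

T = 144 kN/m

Resolving forces along and normal to the sliding plane, with the horizontal anchor force T adding T·sinα to the effective normal force and T·cosα acting up the plane against the driving force:
FS = [c_jL + (W cosα − U + T sinα) tanφ_j] / [W sinα − T cosα]
Without the anchor: N' = 681.8 kN/m, driving T_d = 360.3 kN/m, resisting R = 0·20.2 + 681.8·tan21.9° = 274.1 kN/m, FS = 0.76.
Setting FS = 1.3 and solving for T:
1.3·(360.3 − T cos24.8°) = 274.1 + T sin24.8°·tan21.9°
T·(sin24.8°·tan21.9° + 1.3·cos24.8°) = 1.3·360.3 − 274.1
T·(0.4195·0.4020 + 1.3·0.9078) = 468.4 − 274.1 = 194.3
T·1.3487 = 194.3
T = 144.1 kN/m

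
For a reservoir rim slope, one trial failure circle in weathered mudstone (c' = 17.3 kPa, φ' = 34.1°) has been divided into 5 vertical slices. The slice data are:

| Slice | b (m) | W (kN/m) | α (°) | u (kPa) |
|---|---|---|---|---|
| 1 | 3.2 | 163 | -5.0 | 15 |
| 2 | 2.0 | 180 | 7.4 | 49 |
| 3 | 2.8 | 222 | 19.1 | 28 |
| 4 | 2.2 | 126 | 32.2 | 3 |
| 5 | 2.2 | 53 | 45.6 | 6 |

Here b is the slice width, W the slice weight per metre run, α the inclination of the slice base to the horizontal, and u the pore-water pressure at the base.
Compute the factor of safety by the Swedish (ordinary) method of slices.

Ordinary method of slices: FS = Σ[c'·Δl_i + (W_i cosα_i − u_i·Δl_i)·tanφ'] / Σ W_i sinα_i, with Δl_i = b_i / cosα_i.
Slice 1: Δl = 3.2/cos(-5.0°) = 3.212 m; N'_1 = 163·cos(-5.0°) − 15·3.212 = 114.2; c'Δl = 55.57; W sinα = -14.2
Slice 2: Δl = 2.0/cos7.4° = 2.017 m; N'_2 = 180·cos7.4° − 49·2.017 = 79.7; c'Δl = 34.89; W sinα = 23.2
Slice 3: Δl = 2.8/cos19.1° = 2.963 m; N'_3 = 222·cos19.1° − 28·2.963 = 126.8; c'Δl = 51.26; W sinα = 72.6
Slice 4: Δl = 2.2/cos32.2° = 2.600 m; N'_4 = 126·cos32.2° − 3·2.600 = 98.8; c'Δl = 44.98; W sinα = 67.1
Slice 5: Δl = 2.2/cos45.6° = 3.144 m; N'_5 = 53·cos45.6° − 6·3.144 = 18.2; c'Δl = 54.40; W sinα = 37.9
Σc'Δl = 241.1 kN/m; ΣN' = 437.7 kN/m; ΣW sinα = 186.6 kN/m
Resisting = 241.1 + 437.7·tan34.1° = 241.1 + 296.4 = 537.5 kN/m
FS = 537.5 / 186.6 = 2.880

FS = 2.88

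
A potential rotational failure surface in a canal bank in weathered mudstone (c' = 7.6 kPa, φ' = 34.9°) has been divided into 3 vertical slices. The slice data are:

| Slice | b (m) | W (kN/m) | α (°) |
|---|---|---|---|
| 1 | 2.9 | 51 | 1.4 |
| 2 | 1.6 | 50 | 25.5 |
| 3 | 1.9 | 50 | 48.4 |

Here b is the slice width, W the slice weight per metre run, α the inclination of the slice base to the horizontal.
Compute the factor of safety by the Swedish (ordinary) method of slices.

FS = 2.45

Ordinary method of slices: FS = Σ[c'·Δl_i + (W_i cosα_i)·tanφ'] / Σ W_i sinα_i, with Δl_i = b_i / cosα_i.
Slice 1: Δl = 2.9/cos1.4° = 2.901 m; N'_1 = 51·cos1.4° = 51.0; c'Δl = 22.05; W sinα = 1.2
Slice 2: Δl = 1.6/cos25.5° = 1.773 m; N'_2 = 50·cos25.5° = 45.1; c'Δl = 13.47; W sinα = 21.5
Slice 3: Δl = 1.9/cos48.4° = 2.862 m; N'_3 = 50·cos48.4° = 33.2; c'Δl = 21.75; W sinα = 37.4
Σc'Δl = 57.3 kN/m; ΣN' = 129.3 kN/m; ΣW sinα = 60.2 kN/m
Resisting = 57.3 + 129.3·tan34.9° = 57.3 + 90.2 = 147.5 kN/m
FS = 147.5 / 60.2 = 2.451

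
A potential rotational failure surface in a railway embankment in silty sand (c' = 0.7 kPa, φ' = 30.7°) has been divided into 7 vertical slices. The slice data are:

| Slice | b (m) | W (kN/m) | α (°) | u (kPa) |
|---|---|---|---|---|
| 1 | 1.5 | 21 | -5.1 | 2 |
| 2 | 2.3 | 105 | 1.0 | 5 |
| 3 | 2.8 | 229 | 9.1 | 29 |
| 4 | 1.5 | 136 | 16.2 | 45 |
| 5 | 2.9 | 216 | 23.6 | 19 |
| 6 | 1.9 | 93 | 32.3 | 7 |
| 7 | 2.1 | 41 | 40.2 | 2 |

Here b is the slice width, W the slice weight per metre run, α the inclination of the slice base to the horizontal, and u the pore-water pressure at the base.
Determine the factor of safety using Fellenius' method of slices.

FS = 1.41

Ordinary method of slices: FS = Σ[c'·Δl_i + (W_i cosα_i − u_i·Δl_i)·tanφ'] / Σ W_i sinα_i, with Δl_i = b_i / cosα_i.
Slice 1: Δl = 1.5/cos(-5.1°) = 1.506 m; N'_1 = 21·cos(-5.1°) − 2·1.506 = 17.9; c'Δl = 1.05; W sinα = -1.9
Slice 2: Δl = 2.3/cos1.0° = 2.300 m; N'_2 = 105·cos1.0° − 5·2.300 = 93.5; c'Δl = 1.61; W sinα = 1.8
Slice 3: Δl = 2.8/cos9.1° = 2.836 m; N'_3 = 229·cos9.1° − 29·2.836 = 143.9; c'Δl = 1.98; W sinα = 36.2
Slice 4: Δl = 1.5/cos16.2° = 1.562 m; N'_4 = 136·cos16.2° − 45·1.562 = 60.3; c'Δl = 1.09; W sinα = 37.9
Slice 5: Δl = 2.9/cos23.6° = 3.165 m; N'_5 = 216·cos23.6° − 19·3.165 = 137.8; c'Δl = 2.22; W sinα = 86.5
Slice 6: Δl = 1.9/cos32.3° = 2.248 m; N'_6 = 93·cos32.3° − 7·2.248 = 62.9; c'Δl = 1.57; W sinα = 49.7
Slice 7: Δl = 2.1/cos40.2° = 2.749 m; N'_7 = 41·cos40.2° − 2·2.749 = 25.8; c'Δl = 1.92; W sinα = 26.5
Σc'Δl = 11.5 kN/m; ΣN' = 542.1 kN/m; ΣW sinα = 236.8 kN/m
Resisting = 11.5 + 542.1·tan30.7° = 11.5 + 321.9 = 333.3 kN/m
FS = 333.3 / 236.8 = 1.408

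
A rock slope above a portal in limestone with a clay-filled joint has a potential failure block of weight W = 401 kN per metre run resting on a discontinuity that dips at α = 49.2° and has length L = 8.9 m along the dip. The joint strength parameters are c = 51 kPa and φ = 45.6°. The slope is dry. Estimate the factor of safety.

FS = 2.38

Resolving the block weight along and normal to the plane and applying the Mohr–Coulomb strength on the joint:
N' = W cosα = 401·cos49.2° = 262.0 kN/m
Driving force T = W sinα = 401·sin49.2° = 303.6 kN/m
Resisting force R = c·L + N'·tanφ = 51·8.9 + 262.0·tan45.6° = 453.9 + 267.6 = 721.5 kN/m
FS = R / T = 721.5 / 303.6 = 2.377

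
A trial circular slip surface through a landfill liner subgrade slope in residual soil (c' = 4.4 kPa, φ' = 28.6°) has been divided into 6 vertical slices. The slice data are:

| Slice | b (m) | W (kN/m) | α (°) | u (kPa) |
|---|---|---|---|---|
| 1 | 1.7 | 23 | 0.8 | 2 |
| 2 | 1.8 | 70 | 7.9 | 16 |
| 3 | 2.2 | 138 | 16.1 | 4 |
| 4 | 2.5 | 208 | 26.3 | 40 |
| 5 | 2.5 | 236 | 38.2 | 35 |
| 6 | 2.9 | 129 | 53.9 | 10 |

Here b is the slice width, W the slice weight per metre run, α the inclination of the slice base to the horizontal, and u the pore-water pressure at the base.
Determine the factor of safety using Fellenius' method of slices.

Ordinary method of slices: FS = Σ[c'·Δl_i + (W_i cosα_i − u_i·Δl_i)·tanφ'] / Σ W_i sinα_i, with Δl_i = b_i / cosα_i.
Slice 1: Δl = 1.7/cos0.8° = 1.700 m; N'_1 = 23·cos0.8° − 2·1.700 = 19.6; c'Δl = 7.48; W sinα = 0.3
Slice 2: Δl = 1.8/cos7.9° = 1.817 m; N'_2 = 70·cos7.9° − 16·1.817 = 40.3; c'Δl = 8.00; W sinα = 9.6
Slice 3: Δl = 2.2/cos16.1° = 2.290 m; N'_3 = 138·cos16.1° − 4·2.290 = 123.4; c'Δl = 10.08; W sinα = 38.3
Slice 4: Δl = 2.5/cos26.3° = 2.789 m; N'_4 = 208·cos26.3° − 40·2.789 = 74.9; c'Δl = 12.27; W sinα = 92.2
Slice 5: Δl = 2.5/cos38.2° = 3.181 m; N'_5 = 236·cos38.2° − 35·3.181 = 74.1; c'Δl = 14.00; W sinα = 145.9
Slice 6: Δl = 2.9/cos53.9° = 4.922 m; N'_6 = 129·cos53.9° − 10·4.922 = 26.8; c'Δl = 21.66; W sinα = 104.2
Σc'Δl = 73.5 kN/m; ΣN' = 359.1 kN/m; ΣW sinα = 390.5 kN/m
Resisting = 73.5 + 359.1·tan28.6° = 73.5 + 195.8 = 269.3 kN/m
FS = 269.3 / 390.5 = 0.689

FS = 0.69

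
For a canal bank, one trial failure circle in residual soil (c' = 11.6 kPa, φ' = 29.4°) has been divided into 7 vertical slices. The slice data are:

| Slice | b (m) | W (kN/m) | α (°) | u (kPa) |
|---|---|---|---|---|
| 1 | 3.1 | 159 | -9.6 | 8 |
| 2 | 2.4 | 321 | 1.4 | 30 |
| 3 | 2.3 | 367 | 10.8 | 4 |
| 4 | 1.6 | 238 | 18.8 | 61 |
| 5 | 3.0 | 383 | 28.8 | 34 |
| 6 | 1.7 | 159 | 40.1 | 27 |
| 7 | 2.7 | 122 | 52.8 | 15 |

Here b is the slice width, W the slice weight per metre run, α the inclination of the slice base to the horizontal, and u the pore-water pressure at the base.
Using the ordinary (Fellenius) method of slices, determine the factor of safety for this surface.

Ordinary method of slices: FS = Σ[c'·Δl_i + (W_i cosα_i − u_i·Δl_i)·tanφ'] / Σ W_i sinα_i, with Δl_i = b_i / cosα_i.
Slice 1: Δl = 3.1/cos(-9.6°) = 3.144 m; N'_1 = 159·cos(-9.6°) − 8·3.144 = 131.6; c'Δl = 36.47; W sinα = -26.5
Slice 2: Δl = 2.4/cos1.4° = 2.401 m; N'_2 = 321·cos1.4° − 30·2.401 = 248.9; c'Δl = 27.85; W sinα = 7.8
Slice 3: Δl = 2.3/cos10.8° = 2.341 m; N'_3 = 367·cos10.8° − 4·2.341 = 351.1; c'Δl = 27.16; W sinα = 68.8
Slice 4: Δl = 1.6/cos18.8° = 1.690 m; N'_4 = 238·cos18.8° − 61·1.690 = 122.2; c'Δl = 19.61; W sinα = 76.7
Slice 5: Δl = 3.0/cos28.8° = 3.423 m; N'_5 = 383·cos28.8° − 34·3.423 = 219.2; c'Δl = 39.71; W sinα = 184.5
Slice 6: Δl = 1.7/cos40.1° = 2.222 m; N'_6 = 159·cos40.1° − 27·2.222 = 61.6; c'Δl = 25.78; W sinα = 102.4
Slice 7: Δl = 2.7/cos52.8° = 4.466 m; N'_7 = 122·cos52.8° − 15·4.466 = 6.8; c'Δl = 51.80; W sinα = 97.2
Σc'Δl = 228.4 kN/m; ΣN' = 1141.5 kN/m; ΣW sinα = 510.9 kN/m
Resisting = 228.4 + 1141.5·tan29.4° = 228.4 + 643.2 = 871.6 kN/m
FS = 871.6 / 510.9 = 1.706

FS = 1.71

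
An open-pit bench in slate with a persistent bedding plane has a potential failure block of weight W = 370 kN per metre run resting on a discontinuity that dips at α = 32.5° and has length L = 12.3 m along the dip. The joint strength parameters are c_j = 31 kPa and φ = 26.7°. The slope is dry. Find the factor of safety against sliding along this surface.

FS = 2.71

Resolving the block weight along and normal to the plane and applying the Mohr–Coulomb strength on the joint:
N' = W cosα = 370·cos32.5° = 312.1 kN/m
Driving force T = W sinα = 370·sin32.5° = 198.8 kN/m
Resisting force R = c_j·L + N'·tanφ = 31·12.3 + 312.1·tan26.7° = 381.3 + 156.9 = 538.2 kN/m
FS = R / T = 538.2 / 198.8 = 2.707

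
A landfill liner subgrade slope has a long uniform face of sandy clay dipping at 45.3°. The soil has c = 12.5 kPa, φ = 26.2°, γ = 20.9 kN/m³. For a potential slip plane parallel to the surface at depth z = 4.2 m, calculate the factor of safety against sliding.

For an infinite slope with a slip plane parallel to the surface (no pore pressure): FS = [c + γz cos²β tanφ] / [γz sinβ cosβ].
γz = 20.9·4.2 = 87.78 kN/m²
Numerator = 12.5 + 87.78·cos²45.3°·tan26.2° = 12.5 + 87.78·0.4948·0.4921 = 33.870 kPa
Denominator = 87.78·sin45.3°·cos45.3° = 87.78·0.7108·0.7034 = 43.888 kPa
FS = 33.870 / 43.888 = 0.772

FS = 0.77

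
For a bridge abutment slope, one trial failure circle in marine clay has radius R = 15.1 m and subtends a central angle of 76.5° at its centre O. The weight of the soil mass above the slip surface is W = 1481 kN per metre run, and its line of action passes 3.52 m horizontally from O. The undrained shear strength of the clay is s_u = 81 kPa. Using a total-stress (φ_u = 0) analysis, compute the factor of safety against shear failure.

FS = 4.73

Taking moments about the centre O, the resisting moment is provided by the undrained shear strength acting along the arc:
Arc length L_a = R·θ = 15.1·(76.5°·π/180) = 15.1·1.3352 = 20.16 m
M_R = s_u·L_a·R = 81·20.16·15.1 = 24659.1 kN·m/m
M_D = W·d = 1481·3.52 = 5213.1 kN·m/m
FS = M_R / M_D = 24659.1 / 5213.1 = 4.730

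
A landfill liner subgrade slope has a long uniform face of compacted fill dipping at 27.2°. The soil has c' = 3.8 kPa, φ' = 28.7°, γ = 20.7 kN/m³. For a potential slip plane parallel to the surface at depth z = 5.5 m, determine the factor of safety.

For an infinite slope with a slip plane parallel to the surface (no pore pressure): FS = [c' + γz cos²β tanφ'] / [γz sinβ cosβ].
γz = 20.7·5.5 = 113.85 kN/m²
Numerator = 3.8 + 113.85·cos²27.2°·tan28.7° = 3.8 + 113.85·0.7911·0.5475 = 53.108 kPa
Denominator = 113.85·sin27.2°·cos27.2° = 113.85·0.4571·0.8894 = 46.286 kPa
FS = 53.108 / 46.286 = 1.147

FS = 1.15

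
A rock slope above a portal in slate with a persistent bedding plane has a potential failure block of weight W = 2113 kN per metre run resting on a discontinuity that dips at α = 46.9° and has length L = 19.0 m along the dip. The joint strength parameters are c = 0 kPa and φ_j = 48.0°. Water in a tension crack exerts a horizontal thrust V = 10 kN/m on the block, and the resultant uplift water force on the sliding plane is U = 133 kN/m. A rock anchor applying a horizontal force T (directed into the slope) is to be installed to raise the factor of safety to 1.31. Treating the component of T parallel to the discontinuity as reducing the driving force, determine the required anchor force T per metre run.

T = 341 kN/m

Resolving forces along and normal to the sliding plane, with the horizontal anchor force T adding T·sinα to the effective normal force and T·cosα acting up the plane against the driving force:
FS = [cL + (W cosα − U − V sinα + T sinα) tanφ_j] / [W sinα + V cosα − T cosα]
Without the anchor: N' = 1303.5 kN/m, driving T_d = 1549.7 kN/m, resisting R = 0·19.0 + 1303.5·tan48.0° = 1447.6 kN/m, FS = 0.93.
Setting FS = 1.31 and solving for T:
1.31·(1549.7 − T cos46.9°) = 1447.6 + T sin46.9°·tan48.0°
T·(sin46.9°·tan48.0° + 1.31·cos46.9°) = 1.31·1549.7 − 1447.6
T·(0.7302·1.1106 + 1.31·0.6833) = 2030.1 − 1447.6 = 582.4
T·1.7060 = 582.4
T = 341.4 kN/m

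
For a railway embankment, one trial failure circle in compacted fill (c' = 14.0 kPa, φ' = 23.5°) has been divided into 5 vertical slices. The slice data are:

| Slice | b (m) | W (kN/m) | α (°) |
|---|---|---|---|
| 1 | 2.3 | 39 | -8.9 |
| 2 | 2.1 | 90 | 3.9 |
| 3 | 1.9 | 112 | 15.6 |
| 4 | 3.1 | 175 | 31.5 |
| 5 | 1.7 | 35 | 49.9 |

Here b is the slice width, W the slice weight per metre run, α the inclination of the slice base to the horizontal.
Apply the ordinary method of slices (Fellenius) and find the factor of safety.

Ordinary method of slices: FS = Σ[c'·Δl_i + (W_i cosα_i)·tanφ'] / Σ W_i sinα_i, with Δl_i = b_i / cosα_i.
Slice 1: Δl = 2.3/cos(-8.9°) = 2.328 m; N'_1 = 39·cos(-8.9°) = 38.5; c'Δl = 32.59; W sinα = -6.0
Slice 2: Δl = 2.1/cos3.9° = 2.105 m; N'_2 = 90·cos3.9° = 89.8; c'Δl = 29.47; W sinα = 6.1
Slice 3: Δl = 1.9/cos15.6° = 1.973 m; N'_3 = 112·cos15.6° = 107.9; c'Δl = 27.62; W sinα = 30.1
Slice 4: Δl = 3.1/cos31.5° = 3.636 m; N'_4 = 175·cos31.5° = 149.2; c'Δl = 50.90; W sinα = 91.4
Slice 5: Δl = 1.7/cos49.9° = 2.639 m; N'_5 = 35·cos49.9° = 22.5; c'Δl = 36.95; W sinα = 26.8
Σc'Δl = 177.5 kN/m; ΣN' = 408.0 kN/m; ΣW sinα = 148.4 kN/m
Resisting = 177.5 + 408.0·tan23.5° = 177.5 + 177.4 = 354.9 kN/m
FS = 354.9 / 148.4 = 2.391

FS = 2.39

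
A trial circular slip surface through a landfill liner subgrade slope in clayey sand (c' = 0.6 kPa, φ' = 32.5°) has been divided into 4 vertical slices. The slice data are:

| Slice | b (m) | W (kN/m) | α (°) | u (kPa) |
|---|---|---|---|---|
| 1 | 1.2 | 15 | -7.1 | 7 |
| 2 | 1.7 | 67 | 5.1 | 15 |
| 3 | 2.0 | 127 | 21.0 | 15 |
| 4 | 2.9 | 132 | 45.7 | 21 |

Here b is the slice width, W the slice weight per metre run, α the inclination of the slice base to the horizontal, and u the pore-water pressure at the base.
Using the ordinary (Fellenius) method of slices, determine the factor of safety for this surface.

Ordinary method of slices: FS = Σ[c'·Δl_i + (W_i cosα_i − u_i·Δl_i)·tanφ'] / Σ W_i sinα_i, with Δl_i = b_i / cosα_i.
Slice 1: Δl = 1.2/cos(-7.1°) = 1.209 m; N'_1 = 15·cos(-7.1°) − 7·1.209 = 6.4; c'Δl = 0.73; W sinα = -1.9
Slice 2: Δl = 1.7/cos5.1° = 1.707 m; N'_2 = 67·cos5.1° − 15·1.707 = 41.1; c'Δl = 1.02; W sinα = 6.0
Slice 3: Δl = 2.0/cos21.0° = 2.142 m; N'_3 = 127·cos21.0° − 15·2.142 = 86.4; c'Δl = 1.29; W sinα = 45.5
Slice 4: Δl = 2.9/cos45.7° = 4.152 m; N'_4 = 132·cos45.7° − 21·4.152 = 5.0; c'Δl = 2.49; W sinα = 94.5
Σc'Δl = 5.5 kN/m; ΣN' = 139.0 kN/m; ΣW sinα = 144.1 kN/m
Resisting = 5.5 + 139.0·tan32.5° = 5.5 + 88.5 = 94.1 kN/m
FS = 94.1 / 144.1 = 0.653

FS = 0.65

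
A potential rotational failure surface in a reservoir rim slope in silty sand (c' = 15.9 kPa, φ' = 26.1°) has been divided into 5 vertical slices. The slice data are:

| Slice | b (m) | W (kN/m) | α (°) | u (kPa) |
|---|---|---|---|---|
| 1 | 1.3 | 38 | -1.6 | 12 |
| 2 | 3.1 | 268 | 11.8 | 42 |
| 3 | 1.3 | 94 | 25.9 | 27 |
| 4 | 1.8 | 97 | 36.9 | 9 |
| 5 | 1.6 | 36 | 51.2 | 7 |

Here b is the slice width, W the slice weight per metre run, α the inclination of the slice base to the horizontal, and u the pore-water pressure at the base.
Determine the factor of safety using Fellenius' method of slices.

FS = 1.64

Ordinary method of slices: FS = Σ[c'·Δl_i + (W_i cosα_i − u_i·Δl_i)·tanφ'] / Σ W_i sinα_i, with Δl_i = b_i / cosα_i.
Slice 1: Δl = 1.3/cos(-1.6°) = 1.301 m; N'_1 = 38·cos(-1.6°) − 12·1.301 = 22.4; c'Δl = 20.68; W sinα = -1.1
Slice 2: Δl = 3.1/cos11.8° = 3.167 m; N'_2 = 268·cos11.8° − 42·3.167 = 129.3; c'Δl = 50.35; W sinα = 54.8
Slice 3: Δl = 1.3/cos25.9° = 1.445 m; N'_3 = 94·cos25.9° − 27·1.445 = 45.5; c'Δl = 22.98; W sinα = 41.1
Slice 4: Δl = 1.8/cos36.9° = 2.251 m; N'_4 = 97·cos36.9° − 9·2.251 = 57.3; c'Δl = 35.79; W sinα = 58.2
Slice 5: Δl = 1.6/cos51.2° = 2.553 m; N'_5 = 36·cos51.2° − 7·2.553 = 4.7; c'Δl = 40.60; W sinα = 28.1
Σc'Δl = 170.4 kN/m; ΣN' = 259.2 kN/m; ΣW sinα = 181.1 kN/m
Resisting = 170.4 + 259.2·tan26.1° = 170.4 + 127.0 = 297.4 kN/m
FS = 297.4 / 181.1 = 1.642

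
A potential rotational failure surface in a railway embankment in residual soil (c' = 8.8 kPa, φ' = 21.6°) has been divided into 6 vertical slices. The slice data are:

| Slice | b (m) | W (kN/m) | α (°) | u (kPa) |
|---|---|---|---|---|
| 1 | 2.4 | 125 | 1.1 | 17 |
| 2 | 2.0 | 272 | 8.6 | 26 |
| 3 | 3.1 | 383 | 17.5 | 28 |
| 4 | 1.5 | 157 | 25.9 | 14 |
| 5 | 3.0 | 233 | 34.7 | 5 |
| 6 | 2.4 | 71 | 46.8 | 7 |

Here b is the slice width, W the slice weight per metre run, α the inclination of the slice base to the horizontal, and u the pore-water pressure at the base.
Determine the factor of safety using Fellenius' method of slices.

FS = 1.21

Ordinary method of slices: FS = Σ[c'·Δl_i + (W_i cosα_i − u_i·Δl_i)·tanφ'] / Σ W_i sinα_i, with Δl_i = b_i / cosα_i.
Slice 1: Δl = 2.4/cos1.1° = 2.400 m; N'_1 = 125·cos1.1° − 17·2.400 = 84.2; c'Δl = 21.12; W sinα = 2.4
Slice 2: Δl = 2.0/cos8.6° = 2.023 m; N'_2 = 272·cos8.6° − 26·2.023 = 216.4; c'Δl = 17.80; W sinα = 40.7
Slice 3: Δl = 3.1/cos17.5° = 3.250 m; N'_3 = 383·cos17.5° − 28·3.250 = 274.3; c'Δl = 28.60; W sinα = 115.2
Slice 4: Δl = 1.5/cos25.9° = 1.667 m; N'_4 = 157·cos25.9° − 14·1.667 = 117.9; c'Δl = 14.67; W sinα = 68.6
Slice 5: Δl = 3.0/cos34.7° = 3.649 m; N'_5 = 233·cos34.7° − 5·3.649 = 173.3; c'Δl = 32.11; W sinα = 132.6
Slice 6: Δl = 2.4/cos46.8° = 3.506 m; N'_6 = 71·cos46.8° − 7·3.506 = 24.1; c'Δl = 30.85; W sinα = 51.8
Σc'Δl = 145.2 kN/m; ΣN' = 890.0 kN/m; ΣW sinα = 411.2 kN/m
Resisting = 145.2 + 890.0·tan21.6° = 145.2 + 352.4 = 497.6 kN/m
FS = 497.6 / 411.2 = 1.210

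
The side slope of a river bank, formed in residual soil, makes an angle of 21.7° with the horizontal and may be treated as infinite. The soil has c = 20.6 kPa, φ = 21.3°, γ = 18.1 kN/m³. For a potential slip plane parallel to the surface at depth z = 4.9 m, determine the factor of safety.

For an infinite slope with a slip plane parallel to the surface (no pore pressure): FS = [c + γz cos²β tanφ] / [γz sinβ cosβ].
γz = 18.1·4.9 = 88.69 kN/m²
Numerator = 20.6 + 88.69·cos²21.7°·tan21.3° = 20.6 + 88.69·0.8633·0.3899 = 50.451 kPa
Denominator = 88.69·sin21.7°·cos21.7° = 88.69·0.3697·0.9291 = 30.469 kPa
FS = 50.451 / 30.469 = 1.656

FS = 1.66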